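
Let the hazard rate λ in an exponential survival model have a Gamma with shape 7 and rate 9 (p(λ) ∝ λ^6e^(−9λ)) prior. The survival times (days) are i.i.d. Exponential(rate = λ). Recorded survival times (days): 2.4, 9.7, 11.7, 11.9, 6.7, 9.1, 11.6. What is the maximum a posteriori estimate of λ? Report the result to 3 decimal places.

λ̂_MAP = 0.180

The Exponential(rate=λ) likelihood is ∝ λ^n e^(−λΣtᵢ). Here n = 7 and Σtᵢ = 2.4 + 9.7 + 11.7 + 11.9 + 6.7 + 9.1 + 11.6 = 63.1.
Posterior ∝ λ^6e^(−9λ) · λ^7e^(−63.1λ) = λ^13e^(−72.1λ), i.e. Gamma(14, 72.1).
Mode = (a−1)/b = 13/72.1 ≈ 0.180.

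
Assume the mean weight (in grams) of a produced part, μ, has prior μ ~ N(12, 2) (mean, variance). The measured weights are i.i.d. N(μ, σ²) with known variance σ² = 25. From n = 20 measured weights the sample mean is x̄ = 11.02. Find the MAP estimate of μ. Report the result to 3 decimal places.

μ̂_MAP = 11.397

n = 20, x̄ = 11.02.
For a Normal prior and Normal likelihood with known variance, the posterior is Normal; its mode equals its mean, the precision-weighted average.
Prior precision 1/σ₀² = 1/2 = 0.5; data precision n/σ² = 20/25 = 0.8.
μ̂ = (0.5·12 + 0.8·11.02) / (0.5 + 0.8) = 14.816/1.3 = 3704/325 ≈ 11.397.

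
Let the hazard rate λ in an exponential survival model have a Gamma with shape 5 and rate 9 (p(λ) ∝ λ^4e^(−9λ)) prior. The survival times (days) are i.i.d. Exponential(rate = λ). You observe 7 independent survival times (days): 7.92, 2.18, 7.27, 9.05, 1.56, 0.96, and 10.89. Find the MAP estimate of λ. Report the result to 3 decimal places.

The Exponential(rate=λ) likelihood is ∝ λ^n e^(−λΣtᵢ). Here n = 7 and Σtᵢ = 7.92 + 2.18 + 7.27 + 9.05 + 1.56 + 0.96 + 10.89 = 39.83.
Posterior ∝ λ^4e^(−9λ) · λ^7e^(−39.83λ) = λ^11e^(−48.83λ), i.e. Gamma(12, 48.83).
Mode = (a−1)/b = 11/48.83 ≈ 0.225.

λ̂_MAP = 0.225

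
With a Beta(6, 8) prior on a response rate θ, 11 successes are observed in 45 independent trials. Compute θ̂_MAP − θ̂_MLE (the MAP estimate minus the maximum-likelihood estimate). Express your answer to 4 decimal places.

MAP − MLE = 0.0363

Posterior is Beta(17, 42); MAP = (17−1)/(59−2) = 16/57 ≈ 0.28070.
MLE ignores the prior: θ̂_MLE = k/n = 11/45 ≈ 0.24444.
Difference = 16/57 − 11/45 = 31/855 ≈ 0.0363.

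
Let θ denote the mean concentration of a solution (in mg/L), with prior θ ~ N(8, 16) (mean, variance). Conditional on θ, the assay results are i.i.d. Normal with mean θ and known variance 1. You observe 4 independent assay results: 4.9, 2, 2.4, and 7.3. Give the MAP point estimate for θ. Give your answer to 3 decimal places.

θ̂_MAP = 4.209

n = 4; x̄ = (4.9 + 2 + 2.4 + 7.3)/4 = 16.6/4 = 4.15.
For a Normal prior and Normal likelihood with known variance, the posterior is Normal; its mode equals its mean, the precision-weighted average.
Prior precision 1/σ₀² = 1/16 = 0.0625; data precision n/σ² = 4/1 = 4.
θ̂ = (0.0625·8 + 4·4.15) / (0.0625 + 4) = 17.1/4.0625 = 1368/325 ≈ 4.209.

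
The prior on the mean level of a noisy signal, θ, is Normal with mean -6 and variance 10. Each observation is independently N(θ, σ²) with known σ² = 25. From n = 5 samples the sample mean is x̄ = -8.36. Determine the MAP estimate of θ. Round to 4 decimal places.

n = 5, x̄ = -8.36.
For a Normal prior and Normal likelihood with known variance, the posterior is Normal; its mode equals its mean, the precision-weighted average.
Prior precision 1/σ₀² = 1/10 = 0.1; data precision n/σ² = 5/25 = 0.2.
θ̂ = (0.1·(-6) + 0.2·(-8.36)) / (0.1 + 0.2) = (-2.272)/0.3 = -568/75 ≈ -7.5733.

θ̂_MAP = -7.5733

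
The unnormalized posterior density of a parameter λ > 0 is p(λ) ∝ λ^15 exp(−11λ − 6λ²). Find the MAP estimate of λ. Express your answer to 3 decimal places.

ℓ'(λ) = 15/λ − 11 − 12λ. Setting this to zero and multiplying by λ: 12λ² + 11λ − 15 = 0.
λ = (−11 + √(11² + 4·12·15)) / (2·12) = (−11 + √841) / 24 = (−11 + 29)/24 = 3/4.
ℓ''(λ) = −15/λ² − 12 < 0, confirming a maximum.

λ̂_MAP = 0.750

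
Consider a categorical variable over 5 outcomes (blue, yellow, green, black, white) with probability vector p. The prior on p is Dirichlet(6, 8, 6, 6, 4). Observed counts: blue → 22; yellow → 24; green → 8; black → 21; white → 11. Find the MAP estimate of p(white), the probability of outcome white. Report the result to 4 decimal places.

The posterior is Dirichlet(αᵢ + nᵢ) = Dirichlet(28, 32, 14, 27, 15).
For a Dirichlet(a₁,…,a_K) with all aᵢ > 1, the mode has j-th component (aⱼ − 1)/(Σaᵢ − K).
Here Σaᵢ = 116 and K = 5, so p(white) = (15 − 1)/(116 − 5) = 14/111 ≈ 0.1261.

MAP estimate of p(white) = 0.1261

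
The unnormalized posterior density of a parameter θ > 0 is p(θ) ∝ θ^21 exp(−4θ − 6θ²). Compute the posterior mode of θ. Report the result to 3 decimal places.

ℓ'(θ) = 21/θ − 4 − 12θ. Setting this to zero and multiplying by θ: 12θ² + 4θ − 21 = 0.
θ = (−4 + √(4² + 4·12·21)) / (2·12) = (−4 + √1024) / 24 = (−4 + 32)/24 = 7/6.
ℓ''(θ) = −21/θ² − 12 < 0, confirming a maximum.

θ̂_MAP = 1.167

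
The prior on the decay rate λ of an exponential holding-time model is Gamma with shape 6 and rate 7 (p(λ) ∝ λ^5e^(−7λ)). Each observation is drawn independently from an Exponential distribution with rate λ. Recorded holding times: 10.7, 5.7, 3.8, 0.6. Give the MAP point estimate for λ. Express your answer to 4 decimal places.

The Exponential(rate=λ) likelihood is ∝ λ^n e^(−λΣtᵢ). Here n = 4 and Σtᵢ = 10.7 + 5.7 + 3.8 + 0.6 = 20.8.
Posterior ∝ λ^5e^(−7λ) · λ^4e^(−20.8λ) = λ^9e^(−27.8λ), i.e. Gamma(10, 27.8).
Mode = (a−1)/b = 9/27.8 ≈ 0.3237.

λ̂_MAP = 0.3237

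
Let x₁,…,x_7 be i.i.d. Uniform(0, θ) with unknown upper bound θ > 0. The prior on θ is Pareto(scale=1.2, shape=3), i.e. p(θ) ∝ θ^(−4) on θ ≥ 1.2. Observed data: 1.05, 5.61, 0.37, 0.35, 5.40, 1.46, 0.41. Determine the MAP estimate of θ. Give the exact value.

θ̂_MAP = 5.61

The Uniform(0, θ) likelihood is θ^(−n) for θ ≥ max(xᵢ), zero otherwise. Here max(xᵢ) = 5.61.
Posterior ∝ θ^(−4) · θ^(−7) = θ^(−11) on θ ≥ max(1.2, 5.61) = 5.61.
This density is strictly decreasing in θ, so the posterior mode lies at the lower boundary of the support.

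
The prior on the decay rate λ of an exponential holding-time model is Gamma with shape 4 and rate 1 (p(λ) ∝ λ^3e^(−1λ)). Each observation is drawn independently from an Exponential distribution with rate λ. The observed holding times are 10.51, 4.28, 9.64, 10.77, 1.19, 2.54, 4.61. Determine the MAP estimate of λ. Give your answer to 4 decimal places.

λ̂_MAP = 0.2245

The Exponential(rate=λ) likelihood is ∝ λ^n e^(−λΣtᵢ). Here n = 7 and Σtᵢ = 10.51 + 4.28 + 9.64 + 10.77 + 1.19 + 2.54 + 4.61 = 43.54.
Posterior ∝ λ^3e^(−1λ) · λ^7e^(−43.54λ) = λ^10e^(−44.54λ), i.e. Gamma(11, 44.54).
Mode = (a−1)/b = 10/44.54 ≈ 0.2245.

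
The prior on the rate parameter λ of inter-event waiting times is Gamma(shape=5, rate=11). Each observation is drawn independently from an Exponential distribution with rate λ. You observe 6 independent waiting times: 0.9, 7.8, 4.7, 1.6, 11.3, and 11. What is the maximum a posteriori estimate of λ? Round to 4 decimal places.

λ̂_MAP = 0.2070

The Exponential(rate=λ) likelihood is ∝ λ^n e^(−λΣtᵢ). Here n = 6 and Σtᵢ = 0.9 + 7.8 + 4.7 + 1.6 + 11.3 + 11 = 37.3.
Posterior ∝ λ^4e^(−11λ) · λ^6e^(−37.3λ) = λ^10e^(−48.3λ), i.e. Gamma(11, 48.3).
Mode = (a−1)/b = 10/48.3 ≈ 0.2070.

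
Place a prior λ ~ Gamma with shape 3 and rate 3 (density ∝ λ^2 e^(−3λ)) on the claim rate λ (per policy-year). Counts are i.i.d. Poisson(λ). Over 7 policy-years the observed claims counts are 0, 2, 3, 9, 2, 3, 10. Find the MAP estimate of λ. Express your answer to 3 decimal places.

λ̂_MAP = 3.100

Σxᵢ = 0+2+3+9+2+3+10 = 29, with n = 7.
Posterior ∝ λ^2e^(−3λ) · λ^29e^(−7λ) = λ^31e^(−10λ), i.e. Gamma(shape=32, rate=10).
The mode of a Gamma(a, b) with a ≥ 1 (shape–rate) is (a−1)/b = 31/10 ≈ 3.100.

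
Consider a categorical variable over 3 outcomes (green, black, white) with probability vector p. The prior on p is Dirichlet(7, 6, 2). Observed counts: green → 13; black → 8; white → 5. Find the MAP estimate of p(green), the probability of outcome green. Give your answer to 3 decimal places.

MAP estimate of p(green) = 0.500

The posterior is Dirichlet(αᵢ + nᵢ) = Dirichlet(20, 14, 7).
For a Dirichlet(a₁,…,a_K) with all aᵢ > 1, the mode has j-th component (aⱼ − 1)/(Σaᵢ − K).
Here Σaᵢ = 41 and K = 3, so p(green) = (20 − 1)/(41 − 3) = 19/38 ≈ 0.500.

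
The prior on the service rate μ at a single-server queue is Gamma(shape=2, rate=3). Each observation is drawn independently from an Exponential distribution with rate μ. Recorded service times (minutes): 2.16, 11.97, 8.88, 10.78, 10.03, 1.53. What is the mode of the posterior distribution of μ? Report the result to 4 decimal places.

μ̂_MAP = 0.1448

The Exponential(rate=μ) likelihood is ∝ μ^n e^(−μΣtᵢ). Here n = 6 and Σtᵢ = 2.16 + 11.97 + 8.88 + 10.78 + 10.03 + 1.53 = 45.35.
Posterior ∝ μe^(−3μ) · μ^6e^(−45.35μ) = μ^7e^(−48.35μ), i.e. Gamma(8, 48.35).
Mode = (a−1)/b = 7/48.35 ≈ 0.1448.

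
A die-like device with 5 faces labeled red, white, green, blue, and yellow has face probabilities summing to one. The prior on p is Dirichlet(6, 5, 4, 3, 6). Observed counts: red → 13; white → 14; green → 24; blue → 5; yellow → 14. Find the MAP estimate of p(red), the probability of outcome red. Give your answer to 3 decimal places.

The posterior is Dirichlet(αᵢ + nᵢ) = Dirichlet(19, 19, 28, 8, 20).
For a Dirichlet(a₁,…,a_K) with all aᵢ > 1, the mode has j-th component (aⱼ − 1)/(Σaᵢ − K).
Here Σaᵢ = 94 and K = 5, so p(red) = (19 − 1)/(94 − 5) = 18/89 ≈ 0.202.

MAP estimate of p(red) = 0.202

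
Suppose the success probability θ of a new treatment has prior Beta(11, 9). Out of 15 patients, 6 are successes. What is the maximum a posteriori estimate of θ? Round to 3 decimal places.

θ̂_MAP = 0.485

Prior: Beta(11, 9).
Data: 6 successes in 15 trials. The binomial likelihood contributes θ^6(1−θ)^9, so the posterior is Beta(11+6, 9+9) = Beta(17, 18).
For Beta(a, b) with a, b > 1 the mode is (a−1)/(a+b−2) = 16/33 ≈ 0.485.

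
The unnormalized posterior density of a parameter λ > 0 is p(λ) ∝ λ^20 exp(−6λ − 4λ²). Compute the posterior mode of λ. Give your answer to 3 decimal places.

λ̂_MAP = 1.250

ℓ'(λ) = 20/λ − 6 − 8λ. Setting this to zero and multiplying by λ: 8λ² + 6λ − 20 = 0.
λ = (−6 + √(6² + 4·8·20)) / (2·8) = (−6 + √676) / 16 = (−6 + 26)/16 = 5/4.
ℓ''(λ) = −20/λ² − 8 < 0, confirming a maximum.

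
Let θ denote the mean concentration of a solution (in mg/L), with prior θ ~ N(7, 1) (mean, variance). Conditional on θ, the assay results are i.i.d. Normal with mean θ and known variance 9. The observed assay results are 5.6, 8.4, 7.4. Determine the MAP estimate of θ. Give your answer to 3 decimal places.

θ̂_MAP = 7.033

n = 3; x̄ = (5.6 + 8.4 + 7.4)/3 = 21.4/3 = 107/15 ≈ 7.1333.
For a Normal prior and Normal likelihood with known variance, the posterior is Normal; its mode equals its mean, the precision-weighted average.
Prior precision 1/σ₀² = 1/1 = 1; data precision n/σ² = 3/9 = 1/3.
θ̂ = (1·7 + (1/3)·(107/15)) / (1 + 1/3) = (422/45)/(4/3) = 211/30 ≈ 7.033.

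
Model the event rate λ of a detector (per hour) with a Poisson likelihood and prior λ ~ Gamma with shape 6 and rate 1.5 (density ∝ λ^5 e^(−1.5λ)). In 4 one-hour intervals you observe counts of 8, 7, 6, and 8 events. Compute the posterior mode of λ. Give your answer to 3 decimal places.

Σxᵢ = 8+7+6+8 = 29, with n = 4.
Posterior ∝ λ^5e^(−1.5λ) · λ^29e^(−4λ) = λ^34e^(−5.5λ), i.e. Gamma(shape=35, rate=5.5).
The mode of a Gamma(a, b) with a ≥ 1 (shape–rate) is (a−1)/b = 34/5.5 ≈ 6.182.

λ̂_MAP = 6.182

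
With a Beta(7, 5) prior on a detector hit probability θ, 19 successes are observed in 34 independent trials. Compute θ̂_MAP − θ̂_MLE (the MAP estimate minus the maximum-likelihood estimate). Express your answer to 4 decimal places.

Posterior is Beta(26, 20); MAP = (26−1)/(46−2) = 25/44 ≈ 0.56818.
MLE ignores the prior: θ̂_MLE = k/n = 19/34 ≈ 0.55882.
Difference = 25/44 − 19/34 = 7/748 ≈ 0.0094.

MAP − MLE = 0.0094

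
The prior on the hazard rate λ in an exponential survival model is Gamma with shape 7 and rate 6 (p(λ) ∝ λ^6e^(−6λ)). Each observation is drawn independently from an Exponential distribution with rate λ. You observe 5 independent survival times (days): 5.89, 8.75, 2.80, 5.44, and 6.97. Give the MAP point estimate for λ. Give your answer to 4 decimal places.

λ̂_MAP = 0.3068

The Exponential(rate=λ) likelihood is ∝ λ^n e^(−λΣtᵢ). Here n = 5 and Σtᵢ = 5.89 + 8.75 + 2.80 + 5.44 + 6.97 = 29.85.
Posterior ∝ λ^6e^(−6λ) · λ^5e^(−29.85λ) = λ^11e^(−35.85λ), i.e. Gamma(12, 35.85).
Mode = (a−1)/b = 11/35.85 ≈ 0.3068.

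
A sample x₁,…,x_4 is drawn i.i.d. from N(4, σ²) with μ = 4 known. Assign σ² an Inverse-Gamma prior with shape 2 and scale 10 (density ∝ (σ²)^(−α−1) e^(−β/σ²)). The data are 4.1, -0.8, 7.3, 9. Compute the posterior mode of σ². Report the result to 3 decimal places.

σ̂²_MAP = 7.894

Sum of squared deviations about the known mean: SS = (4.1−4)² + (-0.8−4)² + (7.3−4)² + (9−4)² = 58.94.
The Normal likelihood contributes (σ²)^(−n/2) exp(−SS/(2σ²)), so the posterior is Inverse-Gamma(α + n/2, β + SS/2) = Inverse-Gamma(4, 39.47).
The mode of Inverse-Gamma(a, b) is b/(a+1) = 39.47/5 ≈ 7.894.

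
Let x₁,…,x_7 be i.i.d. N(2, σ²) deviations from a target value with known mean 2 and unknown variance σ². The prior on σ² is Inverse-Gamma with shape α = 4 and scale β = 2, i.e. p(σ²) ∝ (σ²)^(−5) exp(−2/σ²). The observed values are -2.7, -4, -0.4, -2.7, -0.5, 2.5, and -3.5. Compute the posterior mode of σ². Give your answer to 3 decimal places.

Sum of squared deviations about the known mean: SS = (-2.7−2)² + (-4−2)² + (-0.4−2)² + (-2.7−2)² + (-0.5−2)² + (2.5−2)² + (-3.5−2)² = 122.69.
The Normal likelihood contributes (σ²)^(−n/2) exp(−SS/(2σ²)), so the posterior is Inverse-Gamma(α + n/2, β + SS/2) = Inverse-Gamma(7.5, 63.345).
The mode of Inverse-Gamma(a, b) is b/(a+1) = 63.345/8.5 ≈ 7.452.

σ̂²_MAP = 7.452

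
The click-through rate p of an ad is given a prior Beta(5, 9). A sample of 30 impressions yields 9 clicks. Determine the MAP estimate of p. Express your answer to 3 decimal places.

Prior: Beta(5, 9).
Data: 9 successes in 30 trials. The binomial likelihood contributes p^9(1−p)^21, so the posterior is Beta(5+9, 9+21) = Beta(14, 30).
For Beta(a, b) with a, b > 1 the mode is (a−1)/(a+b−2) = 13/42 ≈ 0.310.

p̂_MAP = 0.310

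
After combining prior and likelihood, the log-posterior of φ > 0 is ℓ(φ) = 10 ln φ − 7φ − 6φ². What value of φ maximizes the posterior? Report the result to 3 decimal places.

ℓ'(φ) = 10/φ − 7 − 12φ. Setting this to zero and multiplying by φ: 12φ² + 7φ − 10 = 0.
φ = (−7 + √(7² + 4·12·10)) / (2·12) = (−7 + √529) / 24 = (−7 + 23)/24 = 2/3.
ℓ''(φ) = −10/φ² − 12 < 0, confirming a maximum.

φ̂_MAP = 0.667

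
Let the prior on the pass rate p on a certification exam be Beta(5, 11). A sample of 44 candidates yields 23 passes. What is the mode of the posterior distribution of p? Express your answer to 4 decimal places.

Prior: Beta(5, 11).
Data: 23 successes in 44 trials. The binomial likelihood contributes p^23(1−p)^21, so the posterior is Beta(5+23, 11+21) = Beta(28, 32).
For Beta(a, b) with a, b > 1 the mode is (a−1)/(a+b−2) = 27/58 ≈ 0.4655.

p̂_MAP = 0.4655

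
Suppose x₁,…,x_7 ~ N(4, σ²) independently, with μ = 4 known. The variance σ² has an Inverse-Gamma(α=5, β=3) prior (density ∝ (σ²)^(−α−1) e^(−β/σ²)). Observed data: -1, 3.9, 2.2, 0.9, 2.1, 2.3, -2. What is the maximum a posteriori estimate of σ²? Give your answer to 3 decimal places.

Sum of squared deviations about the known mean: SS = (-1−4)² + (3.9−4)² + (2.2−4)² + (0.9−4)² + (2.1−4)² + (2.3−4)² + (-2−4)² = 80.36.
The Normal likelihood contributes (σ²)^(−n/2) exp(−SS/(2σ²)), so the posterior is Inverse-Gamma(α + n/2, β + SS/2) = Inverse-Gamma(8.5, 43.18).
The mode of Inverse-Gamma(a, b) is b/(a+1) = 43.18/9.5 ≈ 4.545.

σ̂²_MAP = 4.545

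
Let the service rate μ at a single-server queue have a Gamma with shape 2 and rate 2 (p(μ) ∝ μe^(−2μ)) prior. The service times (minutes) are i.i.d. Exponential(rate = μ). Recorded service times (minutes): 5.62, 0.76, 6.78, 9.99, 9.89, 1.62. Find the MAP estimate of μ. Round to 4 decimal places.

The Exponential(rate=μ) likelihood is ∝ μ^n e^(−μΣtᵢ). Here n = 6 and Σtᵢ = 5.62 + 0.76 + 6.78 + 9.99 + 9.89 + 1.62 = 34.66.
Posterior ∝ μe^(−2μ) · μ^6e^(−34.66μ) = μ^7e^(−36.66μ), i.e. Gamma(8, 36.66).
Mode = (a−1)/b = 7/36.66 ≈ 0.1909.

μ̂_MAP = 0.1909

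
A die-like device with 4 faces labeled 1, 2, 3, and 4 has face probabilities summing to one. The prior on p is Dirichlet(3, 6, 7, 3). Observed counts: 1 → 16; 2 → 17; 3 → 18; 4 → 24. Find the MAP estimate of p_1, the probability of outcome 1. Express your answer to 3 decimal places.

The posterior is Dirichlet(αᵢ + nᵢ) = Dirichlet(19, 23, 25, 27).
For a Dirichlet(a₁,…,a_K) with all aᵢ > 1, the mode has j-th component (aⱼ − 1)/(Σaᵢ − K).
Here Σaᵢ = 94 and K = 4, so p_1 = (19 − 1)/(94 − 4) = 18/90 ≈ 0.200.

MAP estimate: 0.200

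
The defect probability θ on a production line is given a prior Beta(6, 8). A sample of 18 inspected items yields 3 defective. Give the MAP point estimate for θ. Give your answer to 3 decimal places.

θ̂_MAP = 0.267

Prior: Beta(6, 8).
Data: 3 successes in 18 trials. The binomial likelihood contributes θ^3(1−θ)^15, so the posterior is Beta(6+3, 8+15) = Beta(9, 23).
For Beta(a, b) with a, b > 1 the mode is (a−1)/(a+b−2) = 8/30 ≈ 0.267.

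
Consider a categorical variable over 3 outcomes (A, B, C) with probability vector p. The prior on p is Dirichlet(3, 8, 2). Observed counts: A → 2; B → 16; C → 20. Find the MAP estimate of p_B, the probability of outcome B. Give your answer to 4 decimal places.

MAP estimate of p_B = 0.4792

The posterior is Dirichlet(αᵢ + nᵢ) = Dirichlet(5, 24, 22).
For a Dirichlet(a₁,…,a_K) with all aᵢ > 1, the mode has j-th component (aⱼ − 1)/(Σaᵢ − K).
Here Σaᵢ = 51 and K = 3, so p_B = (24 − 1)/(51 − 3) = 23/48 ≈ 0.4792.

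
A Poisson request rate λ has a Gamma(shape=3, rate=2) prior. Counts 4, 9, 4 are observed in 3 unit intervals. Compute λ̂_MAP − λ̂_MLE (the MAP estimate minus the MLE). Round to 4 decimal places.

MAP − MLE = -1.8667

Σxᵢ = 17. Posterior is Gamma(20, 5); MAP = (20−1)/5 = 19/5 ≈ 3.80000.
MLE = x̄ = 17/3 ≈ 5.66667.
Difference = 19/5 − 17/3 = -28/15 ≈ -1.8667.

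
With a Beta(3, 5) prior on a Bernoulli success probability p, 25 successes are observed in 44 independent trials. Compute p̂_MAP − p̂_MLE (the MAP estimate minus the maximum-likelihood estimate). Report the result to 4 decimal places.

MAP − MLE = -0.0282

Posterior is Beta(28, 24); MAP = (28−1)/(52−2) = 27/50 ≈ 0.54000.
MLE ignores the prior: p̂_MLE = k/n = 25/44 ≈ 0.56818.
Difference = 27/50 − 25/44 = -31/1100 ≈ -0.0282.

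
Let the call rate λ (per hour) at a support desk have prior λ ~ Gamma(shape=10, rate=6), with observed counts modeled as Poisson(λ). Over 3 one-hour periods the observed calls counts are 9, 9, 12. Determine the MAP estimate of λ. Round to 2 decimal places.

λ̂_MAP = 4.33

Σxᵢ = 9+9+12 = 30, with n = 3.
Posterior ∝ λ^9e^(−6λ) · λ^30e^(−3λ) = λ^39e^(−9λ), i.e. Gamma(shape=40, rate=9).
The mode of a Gamma(a, b) with a ≥ 1 (shape–rate) is (a−1)/b = 39/9 ≈ 4.33.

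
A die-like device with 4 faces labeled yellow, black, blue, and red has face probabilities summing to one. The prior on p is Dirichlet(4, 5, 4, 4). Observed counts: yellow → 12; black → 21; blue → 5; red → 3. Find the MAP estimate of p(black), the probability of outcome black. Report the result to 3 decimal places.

MAP estimate of p(black) = 0.463

The posterior is Dirichlet(αᵢ + nᵢ) = Dirichlet(16, 26, 9, 7).
For a Dirichlet(a₁,…,a_K) with all aᵢ > 1, the mode has j-th component (aⱼ − 1)/(Σaᵢ − K).
Here Σaᵢ = 58 and K = 4, so p(black) = (26 − 1)/(58 − 4) = 25/54 ≈ 0.463.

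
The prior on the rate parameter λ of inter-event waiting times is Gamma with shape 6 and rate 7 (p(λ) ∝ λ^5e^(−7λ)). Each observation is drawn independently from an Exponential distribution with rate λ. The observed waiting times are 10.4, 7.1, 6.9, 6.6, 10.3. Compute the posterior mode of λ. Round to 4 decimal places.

The Exponential(rate=λ) likelihood is ∝ λ^n e^(−λΣtᵢ). Here n = 5 and Σtᵢ = 10.4 + 7.1 + 6.9 + 6.6 + 10.3 = 41.3.
Posterior ∝ λ^5e^(−7λ) · λ^5e^(−41.3λ) = λ^10e^(−48.3λ), i.e. Gamma(11, 48.3).
Mode = (a−1)/b = 10/48.3 ≈ 0.2070.

λ̂_MAP = 0.2070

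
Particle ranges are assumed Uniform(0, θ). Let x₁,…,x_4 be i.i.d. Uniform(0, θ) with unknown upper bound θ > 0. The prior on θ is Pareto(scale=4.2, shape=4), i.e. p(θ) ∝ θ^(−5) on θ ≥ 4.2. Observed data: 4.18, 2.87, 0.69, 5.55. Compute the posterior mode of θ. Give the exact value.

θ̂_MAP = 5.55

The Uniform(0, θ) likelihood is θ^(−n) for θ ≥ max(xᵢ), zero otherwise. Here max(xᵢ) = 5.55.
Posterior ∝ θ^(−5) · θ^(−4) = θ^(−9) on θ ≥ max(4.2, 5.55) = 5.55.
This density is strictly decreasing in θ, so the posterior mode lies at the lower boundary of the support.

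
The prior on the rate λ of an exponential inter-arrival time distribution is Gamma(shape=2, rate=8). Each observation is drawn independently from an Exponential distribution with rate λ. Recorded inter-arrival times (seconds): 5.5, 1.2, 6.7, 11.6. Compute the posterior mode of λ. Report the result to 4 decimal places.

The Exponential(rate=λ) likelihood is ∝ λ^n e^(−λΣtᵢ). Here n = 4 and Σtᵢ = 5.5 + 1.2 + 6.7 + 11.6 = 25.
Posterior ∝ λe^(−8λ) · λ^4e^(−25λ) = λ^5e^(−33λ), i.e. Gamma(6, 33).
Mode = (a−1)/b = 5/33 ≈ 0.1515.

λ̂_MAP = 0.1515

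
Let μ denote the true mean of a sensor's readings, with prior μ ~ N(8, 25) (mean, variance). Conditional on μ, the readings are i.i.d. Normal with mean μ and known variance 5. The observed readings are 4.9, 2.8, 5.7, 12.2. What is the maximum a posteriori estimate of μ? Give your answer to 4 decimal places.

n = 4; x̄ = (4.9 + 2.8 + 5.7 + 12.2)/4 = 25.6/4 = 6.4.
For a Normal prior and Normal likelihood with known variance, the posterior is Normal; its mode equals its mean, the precision-weighted average.
Prior precision 1/σ₀² = 1/25 = 0.04; data precision n/σ² = 4/5 = 0.8.
μ̂ = (0.04·8 + 0.8·6.4) / (0.04 + 0.8) = 5.44/0.84 = 136/21 ≈ 6.4762.

μ̂_MAP = 6.4762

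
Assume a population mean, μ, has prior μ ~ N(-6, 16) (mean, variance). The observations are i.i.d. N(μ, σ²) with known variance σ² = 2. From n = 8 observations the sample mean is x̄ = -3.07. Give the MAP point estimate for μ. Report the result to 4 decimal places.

n = 8, x̄ = -3.07.
For a Normal prior and Normal likelihood with known variance, the posterior is Normal; its mode equals its mean, the precision-weighted average.
Prior precision 1/σ₀² = 1/16 = 0.0625; data precision n/σ² = 8/2 = 4.
μ̂ = (0.0625·(-6) + 4·(-3.07)) / (0.0625 + 4) = (-12.655)/4.0625 = -5062/1625 ≈ -3.1151.

μ̂_MAP = -3.1151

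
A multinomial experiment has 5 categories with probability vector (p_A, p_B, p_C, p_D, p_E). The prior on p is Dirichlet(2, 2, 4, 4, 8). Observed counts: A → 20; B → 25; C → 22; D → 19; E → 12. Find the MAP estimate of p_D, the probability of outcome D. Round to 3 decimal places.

MAP estimate of p_D = 0.195

The posterior is Dirichlet(αᵢ + nᵢ) = Dirichlet(22, 27, 26, 23, 20).
For a Dirichlet(a₁,…,a_K) with all aᵢ > 1, the mode has j-th component (aⱼ − 1)/(Σaᵢ − K).
Here Σaᵢ = 118 and K = 5, so p_D = (23 − 1)/(118 − 5) = 22/113 ≈ 0.195.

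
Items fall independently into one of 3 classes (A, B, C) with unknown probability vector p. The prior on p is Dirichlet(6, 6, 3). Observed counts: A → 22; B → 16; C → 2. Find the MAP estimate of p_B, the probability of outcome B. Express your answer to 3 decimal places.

The posterior is Dirichlet(αᵢ + nᵢ) = Dirichlet(28, 22, 5).
For a Dirichlet(a₁,…,a_K) with all aᵢ > 1, the mode has j-th component (aⱼ − 1)/(Σaᵢ − K).
Here Σaᵢ = 55 and K = 3, so p_B = (22 − 1)/(55 − 3) = 21/52 ≈ 0.404.

MAP estimate of p_B = 0.404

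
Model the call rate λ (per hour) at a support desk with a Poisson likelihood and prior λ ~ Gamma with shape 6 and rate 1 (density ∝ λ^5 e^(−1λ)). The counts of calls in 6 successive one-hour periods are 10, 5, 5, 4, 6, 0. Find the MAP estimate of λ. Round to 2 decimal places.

λ̂_MAP = 5.00

Σxᵢ = 10+5+5+4+6+0 = 30, with n = 6.
Posterior ∝ λ^5e^(−1λ) · λ^30e^(−6λ) = λ^35e^(−7λ), i.e. Gamma(shape=36, rate=7).
The mode of a Gamma(a, b) with a ≥ 1 (shape–rate) is (a−1)/b = 35/7 ≈ 5.00.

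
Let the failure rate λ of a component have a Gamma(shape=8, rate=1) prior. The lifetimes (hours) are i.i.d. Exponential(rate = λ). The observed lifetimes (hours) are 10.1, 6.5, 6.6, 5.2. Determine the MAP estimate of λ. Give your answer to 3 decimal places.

λ̂_MAP = 0.374

The Exponential(rate=λ) likelihood is ∝ λ^n e^(−λΣtᵢ). Here n = 4 and Σtᵢ = 10.1 + 6.5 + 6.6 + 5.2 = 28.4.
Posterior ∝ λ^7e^(−1λ) · λ^4e^(−28.4λ) = λ^11e^(−29.4λ), i.e. Gamma(12, 29.4).
Mode = (a−1)/b = 11/29.4 ≈ 0.374.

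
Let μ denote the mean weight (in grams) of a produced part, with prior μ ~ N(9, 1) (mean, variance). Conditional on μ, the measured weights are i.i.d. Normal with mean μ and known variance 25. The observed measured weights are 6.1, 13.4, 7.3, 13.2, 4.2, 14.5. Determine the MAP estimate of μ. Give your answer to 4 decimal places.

n = 6; x̄ = (6.1 + 13.4 + 7.3 + 13.2 + 4.2 + 14.5)/6 = 58.7/6 = 587/60 ≈ 9.7833.
For a Normal prior and Normal likelihood with known variance, the posterior is Normal; its mode equals its mean, the precision-weighted average.
Prior precision 1/σ₀² = 1/1 = 1; data precision n/σ² = 6/25 = 0.24.
μ̂ = (1·9 + 0.24·(587/60)) / (1 + 0.24) = 11.348/1.24 = 2837/310 ≈ 9.1516.

μ̂_MAP = 9.1516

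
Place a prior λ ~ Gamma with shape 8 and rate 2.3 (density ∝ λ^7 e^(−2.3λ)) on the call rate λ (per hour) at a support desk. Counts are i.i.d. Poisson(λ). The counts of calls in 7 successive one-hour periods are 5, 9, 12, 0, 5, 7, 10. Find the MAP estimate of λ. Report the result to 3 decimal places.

λ̂_MAP = 5.914

Σxᵢ = 5+9+12+0+5+7+10 = 48, with n = 7.
Posterior ∝ λ^7e^(−2.3λ) · λ^48e^(−7λ) = λ^55e^(−9.3λ), i.e. Gamma(shape=56, rate=9.3).
The mode of a Gamma(a, b) with a ≥ 1 (shape–rate) is (a−1)/b = 55/9.3 ≈ 5.914.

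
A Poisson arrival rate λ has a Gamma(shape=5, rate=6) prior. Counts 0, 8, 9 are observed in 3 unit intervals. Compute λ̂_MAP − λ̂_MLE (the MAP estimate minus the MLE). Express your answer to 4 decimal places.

Σxᵢ = 17. Posterior is Gamma(22, 9); MAP = (22−1)/9 = 21/9 ≈ 2.33333.
MLE = x̄ = 17/3 ≈ 5.66667.
Difference = 21/9 − 17/3 = -10/3 ≈ -3.3333.

MAP − MLE = -3.3333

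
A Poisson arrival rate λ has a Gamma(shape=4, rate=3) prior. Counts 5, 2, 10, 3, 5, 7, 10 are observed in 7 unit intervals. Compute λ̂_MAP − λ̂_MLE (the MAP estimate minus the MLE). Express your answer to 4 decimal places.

MAP − MLE = -1.5000

Σxᵢ = 42. Posterior is Gamma(46, 10); MAP = (46−1)/10 = 45/10 ≈ 4.50000.
MLE = x̄ = 42/7 ≈ 6.00000.
Difference = 45/10 − 42/7 = -3/2 ≈ -1.5000.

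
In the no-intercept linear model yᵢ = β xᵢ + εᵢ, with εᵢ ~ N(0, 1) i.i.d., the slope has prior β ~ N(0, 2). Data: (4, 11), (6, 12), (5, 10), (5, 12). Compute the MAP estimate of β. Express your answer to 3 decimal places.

log p(β | y) = −Σ(yᵢ − βxᵢ)²/(2·1) − β²/(2·2) + const.
Setting the derivative to zero: Σxᵢ(yᵢ − βxᵢ)/1 − β/2 = 0, so β = Σxᵢyᵢ / (Σxᵢ² + σ²/τ²).
Σxᵢyᵢ = 4·11 + 6·12 + 5·10 + 5·12 = 226; Σxᵢ² = 102; σ²/τ² = 0.5.
β̂_MAP = 226 / (102 + 0.5) = 226/102.5 ≈ 2.205.

β̂_MAP = 2.205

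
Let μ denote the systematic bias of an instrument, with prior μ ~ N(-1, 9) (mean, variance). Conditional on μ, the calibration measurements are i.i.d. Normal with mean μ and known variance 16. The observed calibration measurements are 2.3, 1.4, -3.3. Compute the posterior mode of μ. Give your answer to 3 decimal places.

μ̂_MAP = -0.288

n = 3; x̄ = (2.3 + 1.4 + (-3.3))/3 = 0.4/3 = 2/15 ≈ 0.1333.
For a Normal prior and Normal likelihood with known variance, the posterior is Normal; its mode equals its mean, the precision-weighted average.
Prior precision 1/σ₀² = 1/9; data precision n/σ² = 3/16 = 0.1875.
μ̂ = ((1/9)·(-1) + 0.1875·(2/15)) / (1/9 + 0.1875) = (-31/360)/(43/144) = -62/215 ≈ -0.288.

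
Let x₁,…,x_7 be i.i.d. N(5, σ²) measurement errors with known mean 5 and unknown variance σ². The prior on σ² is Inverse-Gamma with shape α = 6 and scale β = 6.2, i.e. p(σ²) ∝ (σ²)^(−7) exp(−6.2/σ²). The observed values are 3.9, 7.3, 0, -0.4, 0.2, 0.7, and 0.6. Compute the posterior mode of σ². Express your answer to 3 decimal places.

Sum of squared deviations about the known mean: SS = (3.9−5)² + (7.3−5)² + (0−5)² + (-0.4−5)² + (0.2−5)² + (0.7−5)² + (0.6−5)² = 121.55.
The Normal likelihood contributes (σ²)^(−n/2) exp(−SS/(2σ²)), so the posterior is Inverse-Gamma(α + n/2, β + SS/2) = Inverse-Gamma(9.5, 66.975).
The mode of Inverse-Gamma(a, b) is b/(a+1) = 66.975/10.5 ≈ 6.379.

σ̂²_MAP = 6.379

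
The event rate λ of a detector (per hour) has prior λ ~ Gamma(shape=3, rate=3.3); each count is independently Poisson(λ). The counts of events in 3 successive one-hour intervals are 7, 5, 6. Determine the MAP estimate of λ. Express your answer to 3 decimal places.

Σxᵢ = 7+5+6 = 18, with n = 3.
Posterior ∝ λ^2e^(−3.3λ) · λ^18e^(−3λ) = λ^20e^(−6.3λ), i.e. Gamma(shape=21, rate=6.3).
The mode of a Gamma(a, b) with a ≥ 1 (shape–rate) is (a−1)/b = 20/6.3 ≈ 3.175.

λ̂_MAP = 3.175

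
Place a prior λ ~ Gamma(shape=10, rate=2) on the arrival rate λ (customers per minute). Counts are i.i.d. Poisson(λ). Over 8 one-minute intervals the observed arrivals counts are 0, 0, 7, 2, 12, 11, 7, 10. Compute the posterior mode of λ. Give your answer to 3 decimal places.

Σxᵢ = 0+0+7+2+12+11+7+10 = 49, with n = 8.
Posterior ∝ λ^9e^(−2λ) · λ^49e^(−8λ) = λ^58e^(−10λ), i.e. Gamma(shape=59, rate=10).
The mode of a Gamma(a, b) with a ≥ 1 (shape–rate) is (a−1)/b = 58/10 ≈ 5.800.

λ̂_MAP = 5.800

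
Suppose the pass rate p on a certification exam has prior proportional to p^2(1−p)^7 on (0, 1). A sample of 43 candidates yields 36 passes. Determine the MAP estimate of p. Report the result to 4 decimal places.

p̂_MAP = 0.7308

The prior density ∝ p^2(1−p)^7 is the kernel of Beta(3, 8).
Data: 36 successes in 43 trials. The binomial likelihood contributes p^36(1−p)^7, so the posterior is Beta(3+36, 8+7) = Beta(39, 15).
For Beta(a, b) with a, b > 1 the mode is (a−1)/(a+b−2) = 38/52 ≈ 0.7308.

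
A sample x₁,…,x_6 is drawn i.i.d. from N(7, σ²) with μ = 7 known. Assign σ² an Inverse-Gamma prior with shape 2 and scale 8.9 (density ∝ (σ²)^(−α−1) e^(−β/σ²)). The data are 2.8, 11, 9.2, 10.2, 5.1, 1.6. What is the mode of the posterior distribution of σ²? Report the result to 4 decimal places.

σ̂²_MAP = 8.2742

Sum of squared deviations about the known mean: SS = (2.8−7)² + (11−7)² + (9.2−7)² + (10.2−7)² + (5.1−7)² + (1.6−7)² = 81.49.
The Normal likelihood contributes (σ²)^(−n/2) exp(−SS/(2σ²)), so the posterior is Inverse-Gamma(α + n/2, β + SS/2) = Inverse-Gamma(5, 49.645).
The mode of Inverse-Gamma(a, b) is b/(a+1) = 49.645/6 ≈ 8.2742.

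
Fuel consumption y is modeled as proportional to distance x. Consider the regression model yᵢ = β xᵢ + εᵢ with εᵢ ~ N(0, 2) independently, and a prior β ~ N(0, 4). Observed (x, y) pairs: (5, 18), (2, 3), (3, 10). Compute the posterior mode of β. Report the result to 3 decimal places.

log p(β | y) = −Σ(yᵢ − βxᵢ)²/(2·2) − β²/(2·4) + const.
Setting the derivative to zero: Σxᵢ(yᵢ − βxᵢ)/2 − β/4 = 0, so β = Σxᵢyᵢ / (Σxᵢ² + σ²/τ²).
Σxᵢyᵢ = 5·18 + 2·3 + 3·10 = 126; Σxᵢ² = 38; σ²/τ² = 0.5.
β̂_MAP = 126 / (38 + 0.5) = 126/38.5 ≈ 3.273.

β̂_MAP = 3.273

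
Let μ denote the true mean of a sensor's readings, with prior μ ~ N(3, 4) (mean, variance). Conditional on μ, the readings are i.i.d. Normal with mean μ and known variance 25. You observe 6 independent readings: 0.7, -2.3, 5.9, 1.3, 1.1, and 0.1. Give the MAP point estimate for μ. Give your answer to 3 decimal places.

n = 6; x̄ = (0.7 + (-2.3) + 5.9 + 1.3 + 1.1 + 0.1)/6 = 6.8/6 = 17/15 ≈ 1.1333.
For a Normal prior and Normal likelihood with known variance, the posterior is Normal; its mode equals its mean, the precision-weighted average.
Prior precision 1/σ₀² = 1/4 = 0.25; data precision n/σ² = 6/25 = 0.24.
μ̂ = (0.25·3 + 0.24·(17/15)) / (0.25 + 0.24) = 1.022/0.49 = 73/35 ≈ 2.086.

μ̂_MAP = 2.086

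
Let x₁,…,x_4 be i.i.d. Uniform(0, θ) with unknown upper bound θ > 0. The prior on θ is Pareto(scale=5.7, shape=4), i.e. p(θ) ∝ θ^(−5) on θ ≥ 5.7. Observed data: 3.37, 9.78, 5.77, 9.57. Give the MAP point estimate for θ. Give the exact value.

The Uniform(0, θ) likelihood is θ^(−n) for θ ≥ max(xᵢ), zero otherwise. Here max(xᵢ) = 9.78.
Posterior ∝ θ^(−5) · θ^(−4) = θ^(−9) on θ ≥ max(5.7, 9.78) = 9.78.
This density is strictly decreasing in θ, so the posterior mode lies at the lower boundary of the support.

θ̂_MAP = 9.78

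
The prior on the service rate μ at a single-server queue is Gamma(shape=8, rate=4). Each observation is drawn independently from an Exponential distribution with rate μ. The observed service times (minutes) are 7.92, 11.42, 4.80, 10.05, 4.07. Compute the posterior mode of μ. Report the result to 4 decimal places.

μ̂_MAP = 0.2840

The Exponential(rate=μ) likelihood is ∝ μ^n e^(−μΣtᵢ). Here n = 5 and Σtᵢ = 7.92 + 11.42 + 4.80 + 10.05 + 4.07 = 38.26.
Posterior ∝ μ^7e^(−4μ) · μ^5e^(−38.26μ) = μ^12e^(−42.26μ), i.e. Gamma(13, 42.26).
Mode = (a−1)/b = 12/42.26 ≈ 0.2840.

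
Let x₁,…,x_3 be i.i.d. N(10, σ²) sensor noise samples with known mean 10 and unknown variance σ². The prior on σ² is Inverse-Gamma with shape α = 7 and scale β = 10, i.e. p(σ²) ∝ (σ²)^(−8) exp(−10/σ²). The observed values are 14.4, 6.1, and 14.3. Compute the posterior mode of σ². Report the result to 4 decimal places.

σ̂²_MAP = 3.8453

Sum of squared deviations about the known mean: SS = (14.4−10)² + (6.1−10)² + (14.3−10)² = 53.06.
The Normal likelihood contributes (σ²)^(−n/2) exp(−SS/(2σ²)), so the posterior is Inverse-Gamma(α + n/2, β + SS/2) = Inverse-Gamma(8.5, 36.53).
The mode of Inverse-Gamma(a, b) is b/(a+1) = 36.53/9.5 ≈ 3.8453.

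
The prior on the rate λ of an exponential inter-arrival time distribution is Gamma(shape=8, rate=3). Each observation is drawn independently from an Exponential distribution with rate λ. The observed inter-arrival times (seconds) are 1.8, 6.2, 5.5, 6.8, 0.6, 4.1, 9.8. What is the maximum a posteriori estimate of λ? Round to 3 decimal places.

The Exponential(rate=λ) likelihood is ∝ λ^n e^(−λΣtᵢ). Here n = 7 and Σtᵢ = 1.8 + 6.2 + 5.5 + 6.8 + 0.6 + 4.1 + 9.8 = 34.8.
Posterior ∝ λ^7e^(−3λ) · λ^7e^(−34.8λ) = λ^14e^(−37.8λ), i.e. Gamma(15, 37.8).
Mode = (a−1)/b = 14/37.8 ≈ 0.370.

λ̂_MAP = 0.370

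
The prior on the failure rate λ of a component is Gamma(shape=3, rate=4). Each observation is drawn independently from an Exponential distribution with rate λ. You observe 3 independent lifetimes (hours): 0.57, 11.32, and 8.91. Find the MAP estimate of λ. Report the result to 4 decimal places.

The Exponential(rate=λ) likelihood is ∝ λ^n e^(−λΣtᵢ). Here n = 3 and Σtᵢ = 0.57 + 11.32 + 8.91 = 20.80.
Posterior ∝ λ^2e^(−4λ) · λ^3e^(−20.80λ) = λ^5e^(−24.80λ), i.e. Gamma(6, 24.80).
Mode = (a−1)/b = 5/24.80 ≈ 0.2016.

λ̂_MAP = 0.2016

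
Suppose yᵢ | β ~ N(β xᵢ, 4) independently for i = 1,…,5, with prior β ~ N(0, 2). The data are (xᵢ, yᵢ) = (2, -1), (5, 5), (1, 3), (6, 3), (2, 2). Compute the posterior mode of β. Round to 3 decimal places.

β̂_MAP = 0.667

log p(β | y) = −Σ(yᵢ − βxᵢ)²/(2·4) − β²/(2·2) + const.
Setting the derivative to zero: Σxᵢ(yᵢ − βxᵢ)/4 − β/2 = 0, so β = Σxᵢyᵢ / (Σxᵢ² + σ²/τ²).
Σxᵢyᵢ = 2·(-1) + 5·5 + 1·3 + 6·3 + 2·2 = 48; Σxᵢ² = 70; σ²/τ² = 2.
β̂_MAP = 48 / (70 + 2) = 48/72 ≈ 0.667.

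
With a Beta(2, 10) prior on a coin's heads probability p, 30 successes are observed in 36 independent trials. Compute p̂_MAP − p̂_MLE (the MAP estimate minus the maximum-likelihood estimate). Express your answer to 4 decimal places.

Posterior is Beta(32, 16); MAP = (32−1)/(48−2) = 31/46 ≈ 0.67391.
MLE ignores the prior: p̂_MLE = k/n = 30/36 ≈ 0.83333.
Difference = 31/46 − 30/36 = -11/69 ≈ -0.1594.

MAP − MLE = -0.1594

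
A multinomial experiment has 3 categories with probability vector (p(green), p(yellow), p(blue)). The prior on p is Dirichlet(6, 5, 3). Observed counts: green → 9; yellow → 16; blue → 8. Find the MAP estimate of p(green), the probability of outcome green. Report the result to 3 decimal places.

The posterior is Dirichlet(αᵢ + nᵢ) = Dirichlet(15, 21, 11).
For a Dirichlet(a₁,…,a_K) with all aᵢ > 1, the mode has j-th component (aⱼ − 1)/(Σaᵢ − K).
Here Σaᵢ = 47 and K = 3, so p(green) = (15 − 1)/(47 − 3) = 14/44 ≈ 0.318.

MAP estimate of p(green) = 0.318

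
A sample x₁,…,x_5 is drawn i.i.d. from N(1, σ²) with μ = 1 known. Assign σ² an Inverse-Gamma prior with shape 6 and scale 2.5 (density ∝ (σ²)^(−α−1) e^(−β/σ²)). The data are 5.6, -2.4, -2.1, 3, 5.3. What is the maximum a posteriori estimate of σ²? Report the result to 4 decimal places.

Sum of squared deviations about the known mean: SS = (5.6−1)² + (-2.4−1)² + (-2.1−1)² + (3−1)² + (5.3−1)² = 64.82.
The Normal likelihood contributes (σ²)^(−n/2) exp(−SS/(2σ²)), so the posterior is Inverse-Gamma(α + n/2, β + SS/2) = Inverse-Gamma(8.5, 34.91).
The mode of Inverse-Gamma(a, b) is b/(a+1) = 34.91/9.5 ≈ 3.6747.

σ̂²_MAP = 3.6747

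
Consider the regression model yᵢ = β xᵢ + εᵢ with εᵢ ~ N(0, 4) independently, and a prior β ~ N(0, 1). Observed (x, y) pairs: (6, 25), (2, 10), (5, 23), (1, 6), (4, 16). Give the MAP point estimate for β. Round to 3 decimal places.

log p(β | y) = −Σ(yᵢ − βxᵢ)²/(2·4) − β²/(2·1) + const.
Setting the derivative to zero: Σxᵢ(yᵢ − βxᵢ)/4 − β/1 = 0, so β = Σxᵢyᵢ / (Σxᵢ² + σ²/τ²).
Σxᵢyᵢ = 6·25 + 2·10 + 5·23 + 1·6 + 4·16 = 355; Σxᵢ² = 82; σ²/τ² = 4.
β̂_MAP = 355 / (82 + 4) = 355/86 ≈ 4.128.

β̂_MAP = 4.128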